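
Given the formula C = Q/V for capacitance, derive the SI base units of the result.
Units of each symbol in C = Q/V:
  Q (charge, in coulombs): s·A
  V (voltage, in volts): kg·m²/(s³·A)  → in the denominator, contributes s³·A/(kg·m²)

Multiplying the contributions: [s·A] · [s³·A/(kg·m²)]
Adding exponents of each base unit: kg: -1, m: -2, s: 4, A: 2
SI base units of capacitance: s⁴·A²/(kg·m²)

Answer: s⁴·A²/(kg·m²)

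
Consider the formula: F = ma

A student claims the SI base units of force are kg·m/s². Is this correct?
Units of each symbol in F = ma:
  m (mass): kg
  a (acceleration): m/s²

Multiplying the contributions: [kg] · [m/s²]
Adding exponents of each base unit: kg: 1, m: 1, s: -2
SI base units of force: kg·m/s²

The claimed units kg·m/s² match the derived units, so the claim is correct.

Answer: Yes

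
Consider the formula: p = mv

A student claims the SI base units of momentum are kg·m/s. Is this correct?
Units of each symbol in p = mv:
  m (mass): kg
  v (velocity): m/s

Multiplying the contributions: [kg] · [m/s]
Adding exponents of each base unit: kg: 1, m: 1, s: -1
SI base units of momentum: kg·m/s

The claimed units kg·m/s match the derived units, so the claim is correct.

Answer: Yes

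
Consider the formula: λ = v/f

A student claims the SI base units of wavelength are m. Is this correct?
Units of each symbol in λ = v/f:
  v (wave speed): m/s
  f (frequency): 1/s  → in the denominator, contributes s

Multiplying the contributions: [m/s] · [s]
Adding exponents of each base unit: m: 1
SI base units of wavelength: m

The claimed units m match the derived units, so the claim is correct.

Answer: Yes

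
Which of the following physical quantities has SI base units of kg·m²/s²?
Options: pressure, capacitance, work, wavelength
Checking the SI base units of each option:
  pressure (P = F/A): kg/(m·s²)  ✗
  capacitance (C = Q/V): s⁴·A²/(kg·m²)  ✗
  work (W = Fd): kg·m²/s²  ✓ matches
  wavelength (λ = v/f): m  ✗

Only work has units kg·m²/s².

Answer: work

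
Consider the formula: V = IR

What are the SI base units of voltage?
Units of each symbol in V = IR:
  I (current): A
  R (resistance, in ohms): kg·m²/(s³·A²)

Multiplying the contributions: [A] · [kg·m²/(s³·A²)]
Adding exponents of each base unit: kg: 1, m: 2, s: -3, A: -1
SI base units of voltage: kg·m²/(s³·A)

Answer: kg·m²/(s³·A)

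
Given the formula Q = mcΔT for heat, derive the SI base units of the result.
Units of each symbol in Q = mcΔT:
  m (mass): kg
  c (specific heat capacity, in J/(kg·K)): m²/(s²·K)
  ΔT (temperature change): K

Multiplying the contributions: [kg] · [m²/(s²·K)] · [K]
Adding exponents of each base unit: kg: 1, m: 2, s: -2
SI base units of heat: kg·m²/s²

Answer: kg·m²/s²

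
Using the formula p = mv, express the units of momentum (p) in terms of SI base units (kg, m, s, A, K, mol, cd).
Units of each symbol in p = mv:
  m (mass): kg
  v (velocity): m/s

Multiplying the contributions: [kg] · [m/s]
Adding exponents of each base unit: kg: 1, m: 1, s: -1
SI base units of momentum: kg·m/s

Answer: kg·m/s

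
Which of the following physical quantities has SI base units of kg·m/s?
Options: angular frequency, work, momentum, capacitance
Checking the SI base units of each option:
  angular frequency (ω = 2πf): 1/s  ✗
  work (W = Fd): kg·m²/s²  ✗
  momentum (p = mv): kg·m/s  ✓ matches
  capacitance (C = Q/V): s⁴·A²/(kg·m²)  ✗

Only momentum has units kg·m/s.

Answer: momentum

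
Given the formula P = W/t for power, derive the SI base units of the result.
Units of each symbol in P = W/t:
  W (work): kg·m²/s²
  t (time): s  → in the denominator, contributes 1/s

Multiplying the contributions: [kg·m²/s²] · [1/s]
Adding exponents of each base unit: kg: 1, m: 2, s: -3
SI base units of power: kg·m²/s³

Answer: kg·m²/s³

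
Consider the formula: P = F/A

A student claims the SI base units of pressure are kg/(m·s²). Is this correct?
Units of each symbol in P = F/A:
  F (force): kg·m/s²
  A (area): m²  → in the denominator, contributes 1/m²

Multiplying the contributions: [kg·m/s²] · [1/m²]
Adding exponents of each base unit: kg: 1, m: -1, s: -2
SI base units of pressure: kg/(m·s²)

The claimed units kg/(m·s²) match the derived units, so the claim is correct.

Answer: Yes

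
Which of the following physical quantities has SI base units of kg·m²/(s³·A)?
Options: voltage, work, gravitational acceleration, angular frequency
Checking the SI base units of each option:
  voltage (V = IR): kg·m²/(s³·A)  ✓ matches
  work (W = Fd): kg·m²/s²  ✗
  gravitational acceleration (g = GM/r²): m/s²  ✗
  angular frequency (ω = 2πf): 1/s  ✗

Only voltage has units kg·m²/(s³·A).

Answer: voltage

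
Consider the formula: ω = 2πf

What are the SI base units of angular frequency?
Units of each symbol in ω = 2πf:
  f (frequency): 1/s
  The factor 2π is dimensionless.

Multiplying the contributions: [1/s]
Adding exponents of each base unit: s: -1
SI base units of angular frequency: 1/s

Answer: 1/s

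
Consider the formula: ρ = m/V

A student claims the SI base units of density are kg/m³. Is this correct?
Units of each symbol in ρ = m/V:
  m (mass): kg
  V (volume): m³  → in the denominator, contributes 1/m³

Multiplying the contributions: [kg] · [1/m³]
Adding exponents of each base unit: kg: 1, m: -3
SI base units of density: kg/m³

The claimed units kg/m³ match the derived units, so the claim is correct.

Answer: Yes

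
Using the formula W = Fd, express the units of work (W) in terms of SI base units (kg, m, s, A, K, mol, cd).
Units of each symbol in W = Fd:
  F (force): kg·m/s²
  d (displacement): m

Multiplying the contributions: [kg·m/s²] · [m]
Adding exponents of each base unit: kg: 1, m: 2, s: -2
SI base units of work: kg·m²/s²

Answer: kg·m²/s²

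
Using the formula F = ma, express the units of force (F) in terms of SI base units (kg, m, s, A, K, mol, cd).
Units of each symbol in F = ma:
  m (mass): kg
  a (acceleration): m/s²

Multiplying the contributions: [kg] · [m/s²]
Adding exponents of each base unit: kg: 1, m: 1, s: -2
SI base units of force: kg·m/s²

Answer: kg·m/s²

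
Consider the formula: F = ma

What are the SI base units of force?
Units of each symbol in F = ma:
  m (mass): kg
  a (acceleration): m/s²

Multiplying the contributions: [kg] · [m/s²]
Adding exponents of each base unit: kg: 1, m: 1, s: -2
SI base units of force: kg·m/s²

Answer: kg·m/s²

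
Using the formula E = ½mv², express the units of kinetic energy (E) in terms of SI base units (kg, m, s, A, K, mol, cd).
Units of each symbol in E = ½mv²:
  m (mass): kg
  v (speed): m/s  → to the power 2, contributes m²/s²
  The factor ½ is dimensionless.

Multiplying the contributions: [kg] · [m²/s²]
Adding exponents of each base unit: kg: 1, m: 2, s: -2
SI base units of kinetic energy: kg·m²/s²

Answer: kg·m²/s²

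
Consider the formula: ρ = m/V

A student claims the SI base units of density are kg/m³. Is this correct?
Units of each symbol in ρ = m/V:
  m (mass): kg
  V (volume): m³  → in the denominator, contributes 1/m³

Multiplying the contributions: [kg] · [1/m³]
Adding exponents of each base unit: kg: 1, m: -3
SI base units of density: kg/m³

The claimed units kg/m³ match the derived units, so the claim is correct.

Answer: Yes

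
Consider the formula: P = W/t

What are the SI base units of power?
Units of each symbol in P = W/t:
  W (work): kg·m²/s²
  t (time): s  → in the denominator, contributes 1/s

Multiplying the contributions: [kg·m²/s²] · [1/s]
Adding exponents of each base unit: kg: 1, m: 2, s: -3
SI base units of power: kg·m²/s³

Answer: kg·m²/s³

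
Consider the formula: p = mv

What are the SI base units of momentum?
Units of each symbol in p = mv:
  m (mass): kg
  v (velocity): m/s

Multiplying the contributions: [kg] · [m/s]
Adding exponents of each base unit: kg: 1, m: 1, s: -1
SI base units of momentum: kg·m/s

Answer: kg·m/s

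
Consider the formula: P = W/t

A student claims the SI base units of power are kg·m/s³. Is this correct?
Units of each symbol in P = W/t:
  W (work): kg·m²/s²
  t (time): s  → in the denominator, contributes 1/s

Multiplying the contributions: [kg·m²/s²] · [1/s]
Adding exponents of each base unit: kg: 1, m: 2, s: -3
SI base units of power: kg·m²/s³

The claimed units kg·m/s³ (exponents kg: 1, m: 1, s: -3) do not match the derived units kg·m²/s³ (exponents kg: 1, m: 2, s: -3), so the claim is incorrect.

Answer: No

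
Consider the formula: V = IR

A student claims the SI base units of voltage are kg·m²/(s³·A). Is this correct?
Units of each symbol in V = IR:
  I (current): A
  R (resistance, in ohms): kg·m²/(s³·A²)

Multiplying the contributions: [A] · [kg·m²/(s³·A²)]
Adding exponents of each base unit: kg: 1, m: 2, s: -3, A: -1
SI base units of voltage: kg·m²/(s³·A)

The claimed units kg·m²/(s³·A) match the derived units, so the claim is correct.

Answer: Yes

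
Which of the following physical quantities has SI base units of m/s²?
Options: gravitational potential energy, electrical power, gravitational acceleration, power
Checking the SI base units of each option:
  gravitational potential energy (U = -GMm/r): kg·m²/s²  ✗
  electrical power (P = IV): kg·m²/s³  ✗
  gravitational acceleration (g = GM/r²): m/s²  ✓ matches
  power (P = W/t): kg·m²/s³  ✗

Only gravitational acceleration has units m/s².

Answer: gravitational acceleration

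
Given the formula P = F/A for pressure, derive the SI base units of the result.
Units of each symbol in P = F/A:
  F (force): kg·m/s²
  A (area): m²  → in the denominator, contributes 1/m²

Multiplying the contributions: [kg·m/s²] · [1/m²]
Adding exponents of each base unit: kg: 1, m: -1, s: -2
SI base units of pressure: kg/(m·s²)

Answer: kg/(m·s²)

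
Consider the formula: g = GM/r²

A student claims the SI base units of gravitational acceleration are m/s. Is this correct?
Units of each symbol in g = GM/r²:
  G (gravitational constant): m³/(kg·s²)
  M (mass): kg
  r (distance): m  → to the power 2 in the denominator, contributes 1/m²

Multiplying the contributions: [m³/(kg·s²)] · [kg] · [1/m²]
Adding exponents of each base unit: m: 1, s: -2
SI base units of gravitational acceleration: m/s²

The claimed units m/s (exponents m: 1, s: -1) do not match the derived units m/s² (exponents m: 1, s: -2), so the claim is incorrect.

Answer: No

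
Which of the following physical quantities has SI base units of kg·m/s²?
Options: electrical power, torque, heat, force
Checking the SI base units of each option:
  electrical power (P = IV): kg·m²/s³  ✗
  torque (τ = Fr): kg·m²/s²  ✗
  heat (Q = mcΔT): kg·m²/s²  ✗
  force (F = ma): kg·m/s²  ✓ matches

Only force has units kg·m/s².

Answer: force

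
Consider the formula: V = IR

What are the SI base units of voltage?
Units of each symbol in V = IR:
  I (current): A
  R (resistance, in ohms): kg·m²/(s³·A²)

Multiplying the contributions: [A] · [kg·m²/(s³·A²)]
Adding exponents of each base unit: kg: 1, m: 2, s: -3, A: -1
SI base units of voltage: kg·m²/(s³·A)

Answer: kg·m²/(s³·A)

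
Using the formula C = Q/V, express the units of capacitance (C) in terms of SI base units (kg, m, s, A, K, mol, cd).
Units of each symbol in C = Q/V:
  Q (charge, in coulombs): s·A
  V (voltage, in volts): kg·m²/(s³·A)  → in the denominator, contributes s³·A/(kg·m²)

Multiplying the contributions: [s·A] · [s³·A/(kg·m²)]
Adding exponents of each base unit: kg: -1, m: -2, s: 4, A: 2
SI base units of capacitance: s⁴·A²/(kg·m²)

Answer: s⁴·A²/(kg·m²)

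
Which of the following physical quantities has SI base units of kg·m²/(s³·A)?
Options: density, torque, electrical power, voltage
Checking the SI base units of each option:
  density (ρ = m/V): kg/m³  ✗
  torque (τ = Fr): kg·m²/s²  ✗
  electrical power (P = IV): kg·m²/s³  ✗
  voltage (V = IR): kg·m²/(s³·A)  ✓ matches

Only voltage has units kg·m²/(s³·A).

Answer: voltage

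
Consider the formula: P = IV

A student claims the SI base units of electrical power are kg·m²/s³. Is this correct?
Units of each symbol in P = IV:
  I (current): A
  V (voltage, in volts): kg·m²/(s³·A)

Multiplying the contributions: [A] · [kg·m²/(s³·A)]
Adding exponents of each base unit: kg: 1, m: 2, s: -3
SI base units of electrical power: kg·m²/s³

The claimed units kg·m²/s³ match the derived units, so the claim is correct.

Answer: Yes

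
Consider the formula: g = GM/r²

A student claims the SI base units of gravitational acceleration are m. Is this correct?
Units of each symbol in g = GM/r²:
  G (gravitational constant): m³/(kg·s²)
  M (mass): kg
  r (distance): m  → to the power 2 in the denominator, contributes 1/m²

Multiplying the contributions: [m³/(kg·s²)] · [kg] · [1/m²]
Adding exponents of each base unit: m: 1, s: -2
SI base units of gravitational acceleration: m/s²

The claimed units m (exponents m: 1) do not match the derived units m/s² (exponents m: 1, s: -2), so the claim is incorrect.

Answer: No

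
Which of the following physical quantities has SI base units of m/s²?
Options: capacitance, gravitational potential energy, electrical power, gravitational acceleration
Checking the SI base units of each option:
  capacitance (C = Q/V): s⁴·A²/(kg·m²)  ✗
  gravitational potential energy (U = -GMm/r): kg·m²/s²  ✗
  electrical power (P = IV): kg·m²/s³  ✗
  gravitational acceleration (g = GM/r²): m/s²  ✓ matches

Only gravitational acceleration has units m/s².

Answer: gravitational acceleration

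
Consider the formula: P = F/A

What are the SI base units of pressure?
Units of each symbol in P = F/A:
  F (force): kg·m/s²
  A (area): m²  → in the denominator, contributes 1/m²

Multiplying the contributions: [kg·m/s²] · [1/m²]
Adding exponents of each base unit: kg: 1, m: -1, s: -2
SI base units of pressure: kg/(m·s²)

Answer: kg/(m·s²)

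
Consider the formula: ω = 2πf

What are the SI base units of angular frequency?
Units of each symbol in ω = 2πf:
  f (frequency): 1/s
  The factor 2π is dimensionless.

Multiplying the contributions: [1/s]
Adding exponents of each base unit: s: -1
SI base units of angular frequency: 1/s

Answer: 1/s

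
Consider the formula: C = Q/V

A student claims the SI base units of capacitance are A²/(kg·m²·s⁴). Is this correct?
Units of each symbol in C = Q/V:
  Q (charge, in coulombs): s·A
  V (voltage, in volts): kg·m²/(s³·A)  → in the denominator, contributes s³·A/(kg·m²)

Multiplying the contributions: [s·A] · [s³·A/(kg·m²)]
Adding exponents of each base unit: kg: -1, m: -2, s: 4, A: 2
SI base units of capacitance: s⁴·A²/(kg·m²)

The claimed units A²/(kg·m²·s⁴) (exponents kg: -1, m: -2, s: -4, A: 2) do not match the derived units s⁴·A²/(kg·m²) (exponents kg: -1, m: -2, s: 4, A: 2), so the claim is incorrect.

Answer: No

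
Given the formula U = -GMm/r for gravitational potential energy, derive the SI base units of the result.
Units of each symbol in U = -GMm/r:
  G (gravitational constant): m³/(kg·s²)
  M (mass): kg
  m (mass): kg
  r (distance): m  → in the denominator, contributes 1/m
  The minus sign does not affect the units.

Multiplying the contributions: [m³/(kg·s²)] · [kg] · [kg] · [1/m]
Adding exponents of each base unit: kg: 1, m: 2, s: -2
SI base units of gravitational potential energy: kg·m²/s²

Answer: kg·m²/s²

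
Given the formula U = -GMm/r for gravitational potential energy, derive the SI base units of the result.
Units of each symbol in U = -GMm/r:
  G (gravitational constant): m³/(kg·s²)
  M (mass): kg
  m (mass): kg
  r (distance): m  → in the denominator, contributes 1/m
  The minus sign does not affect the units.

Multiplying the contributions: [m³/(kg·s²)] · [kg] · [kg] · [1/m]
Adding exponents of each base unit: kg: 1, m: 2, s: -2
SI base units of gravitational potential energy: kg·m²/s²

Answer: kg·m²/s²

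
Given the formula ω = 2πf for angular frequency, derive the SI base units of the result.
Units of each symbol in ω = 2πf:
  f (frequency): 1/s
  The factor 2π is dimensionless.

Multiplying the contributions: [1/s]
Adding exponents of each base unit: s: -1
SI base units of angular frequency: 1/s

Answer: 1/s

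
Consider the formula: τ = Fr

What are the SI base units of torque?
Units of each symbol in τ = Fr:
  F (force): kg·m/s²
  r (lever arm): m

Multiplying the contributions: [kg·m/s²] · [m]
Adding exponents of each base unit: kg: 1, m: 2, s: -2
SI base units of torque: kg·m²/s²

Answer: kg·m²/s²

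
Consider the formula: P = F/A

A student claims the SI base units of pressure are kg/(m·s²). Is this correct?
Units of each symbol in P = F/A:
  F (force): kg·m/s²
  A (area): m²  → in the denominator, contributes 1/m²

Multiplying the contributions: [kg·m/s²] · [1/m²]
Adding exponents of each base unit: kg: 1, m: -1, s: -2
SI base units of pressure: kg/(m·s²)

The claimed units kg/(m·s²) match the derived units, so the claim is correct.

Answer: Yes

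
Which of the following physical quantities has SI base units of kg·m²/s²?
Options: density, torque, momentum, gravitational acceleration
Checking the SI base units of each option:
  density (ρ = m/V): kg/m³  ✗
  torque (τ = Fr): kg·m²/s²  ✓ matches
  momentum (p = mv): kg·m/s  ✗
  gravitational acceleration (g = GM/r²): m/s²  ✗

Only torque has units kg·m²/s².

Answer: torque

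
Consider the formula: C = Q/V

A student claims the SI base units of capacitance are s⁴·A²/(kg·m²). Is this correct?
Units of each symbol in C = Q/V:
  Q (charge, in coulombs): s·A
  V (voltage, in volts): kg·m²/(s³·A)  → in the denominator, contributes s³·A/(kg·m²)

Multiplying the contributions: [s·A] · [s³·A/(kg·m²)]
Adding exponents of each base unit: kg: -1, m: -2, s: 4, A: 2
SI base units of capacitance: s⁴·A²/(kg·m²)

The claimed units s⁴·A²/(kg·m²) match the derived units, so the claim is correct.

Answer: Yes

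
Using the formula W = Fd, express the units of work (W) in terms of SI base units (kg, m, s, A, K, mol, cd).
Units of each symbol in W = Fd:
  F (force): kg·m/s²
  d (displacement): m

Multiplying the contributions: [kg·m/s²] · [m]
Adding exponents of each base unit: kg: 1, m: 2, s: -2
SI base units of work: kg·m²/s²

Answer: kg·m²/s²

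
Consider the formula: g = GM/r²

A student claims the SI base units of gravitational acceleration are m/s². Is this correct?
Units of each symbol in g = GM/r²:
  G (gravitational constant): m³/(kg·s²)
  M (mass): kg
  r (distance): m  → to the power 2 in the denominator, contributes 1/m²

Multiplying the contributions: [m³/(kg·s²)] · [kg] · [1/m²]
Adding exponents of each base unit: m: 1, s: -2
SI base units of gravitational acceleration: m/s²

The claimed units m/s² match the derived units, so the claim is correct.

Answer: Yes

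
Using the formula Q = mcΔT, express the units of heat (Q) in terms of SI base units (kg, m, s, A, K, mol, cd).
Units of each symbol in Q = mcΔT:
  m (mass): kg
  c (specific heat capacity, in J/(kg·K)): m²/(s²·K)
  ΔT (temperature change): K

Multiplying the contributions: [kg] · [m²/(s²·K)] · [K]
Adding exponents of each base unit: kg: 1, m: 2, s: -2
SI base units of heat: kg·m²/s²

Answer: kg·m²/s²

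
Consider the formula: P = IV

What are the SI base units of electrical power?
Units of each symbol in P = IV:
  I (current): A
  V (voltage, in volts): kg·m²/(s³·A)

Multiplying the contributions: [A] · [kg·m²/(s³·A)]
Adding exponents of each base unit: kg: 1, m: 2, s: -3
SI base units of electrical power: kg·m²/s³

Answer: kg·m²/s³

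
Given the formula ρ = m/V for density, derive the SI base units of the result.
Units of each symbol in ρ = m/V:
  m (mass): kg
  V (volume): m³  → in the denominator, contributes 1/m³

Multiplying the contributions: [kg] · [1/m³]
Adding exponents of each base unit: kg: 1, m: -3
SI base units of density: kg/m³

Answer: kg/m³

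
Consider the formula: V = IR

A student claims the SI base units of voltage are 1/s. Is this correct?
Units of each symbol in V = IR:
  I (current): A
  R (resistance, in ohms): kg·m²/(s³·A²)

Multiplying the contributions: [A] · [kg·m²/(s³·A²)]
Adding exponents of each base unit: kg: 1, m: 2, s: -3, A: -1
SI base units of voltage: kg·m²/(s³·A)

The claimed units 1/s (exponents s: -1) do not match the derived units kg·m²/(s³·A) (exponents kg: 1, m: 2, s: -3, A: -1), so the claim is incorrect.

Answer: No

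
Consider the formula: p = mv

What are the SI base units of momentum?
Units of each symbol in p = mv:
  m (mass): kg
  v (velocity): m/s

Multiplying the contributions: [kg] · [m/s]
Adding exponents of each base unit: kg: 1, m: 1, s: -1
SI base units of momentum: kg·m/s

Answer: kg·m/s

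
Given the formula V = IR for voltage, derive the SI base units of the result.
Units of each symbol in V = IR:
  I (current): A
  R (resistance, in ohms): kg·m²/(s³·A²)

Multiplying the contributions: [A] · [kg·m²/(s³·A²)]
Adding exponents of each base unit: kg: 1, m: 2, s: -3, A: -1
SI base units of voltage: kg·m²/(s³·A)

Answer: kg·m²/(s³·A)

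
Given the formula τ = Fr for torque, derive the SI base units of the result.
Units of each symbol in τ = Fr:
  F (force): kg·m/s²
  r (lever arm): m

Multiplying the contributions: [kg·m/s²] · [m]
Adding exponents of each base unit: kg: 1, m: 2, s: -2
SI base units of torque: kg·m²/s²

Answer: kg·m²/s²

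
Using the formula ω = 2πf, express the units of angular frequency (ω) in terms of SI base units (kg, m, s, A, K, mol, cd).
Units of each symbol in ω = 2πf:
  f (frequency): 1/s
  The factor 2π is dimensionless.

Multiplying the contributions: [1/s]
Adding exponents of each base unit: s: -1
SI base units of angular frequency: 1/s

Answer: 1/s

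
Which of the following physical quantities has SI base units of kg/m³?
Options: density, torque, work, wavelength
Checking the SI base units of each option:
  density (ρ = m/V): kg/m³  ✓ matches
  torque (τ = Fr): kg·m²/s²  ✗
  work (W = Fd): kg·m²/s²  ✗
  wavelength (λ = v/f): m  ✗

Only density has units kg/m³.

Answer: density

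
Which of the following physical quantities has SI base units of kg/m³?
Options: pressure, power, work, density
Checking the SI base units of each option:
  pressure (P = F/A): kg/(m·s²)  ✗
  power (P = W/t): kg·m²/s³  ✗
  work (W = Fd): kg·m²/s²  ✗
  density (ρ = m/V): kg/m³  ✓ matches

Only density has units kg/m³.

Answer: density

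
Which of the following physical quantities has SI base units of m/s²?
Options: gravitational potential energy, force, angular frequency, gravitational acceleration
Checking the SI base units of each option:
  gravitational potential energy (U = -GMm/r): kg·m²/s²  ✗
  force (F = ma): kg·m/s²  ✗
  angular frequency (ω = 2πf): 1/s  ✗
  gravitational acceleration (g = GM/r²): m/s²  ✓ matches

Only gravitational acceleration has units m/s².

Answer: gravitational acceleration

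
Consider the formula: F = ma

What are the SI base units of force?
Units of each symbol in F = ma:
  m (mass): kg
  a (acceleration): m/s²

Multiplying the contributions: [kg] · [m/s²]
Adding exponents of each base unit: kg: 1, m: 1, s: -2
SI base units of force: kg·m/s²

Answer: kg·m/s²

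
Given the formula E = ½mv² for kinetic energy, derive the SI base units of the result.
Units of each symbol in E = ½mv²:
  m (mass): kg
  v (speed): m/s  → to the power 2, contributes m²/s²
  The factor ½ is dimensionless.

Multiplying the contributions: [kg] · [m²/s²]
Adding exponents of each base unit: kg: 1, m: 2, s: -2
SI base units of kinetic energy: kg·m²/s²

Answer: kg·m²/s²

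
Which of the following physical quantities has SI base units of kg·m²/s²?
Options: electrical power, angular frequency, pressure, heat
Checking the SI base units of each option:
  electrical power (P = IV): kg·m²/s³  ✗
  angular frequency (ω = 2πf): 1/s  ✗
  pressure (P = F/A): kg/(m·s²)  ✗
  heat (Q = mcΔT): kg·m²/s²  ✓ matches

Only heat has units kg·m²/s².

Answer: heat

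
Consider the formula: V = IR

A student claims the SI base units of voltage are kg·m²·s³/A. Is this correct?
Units of each symbol in V = IR:
  I (current): A
  R (resistance, in ohms): kg·m²/(s³·A²)

Multiplying the contributions: [A] · [kg·m²/(s³·A²)]
Adding exponents of each base unit: kg: 1, m: 2, s: -3, A: -1
SI base units of voltage: kg·m²/(s³·A)

The claimed units kg·m²·s³/A (exponents kg: 1, m: 2, s: 3, A: -1) do not match the derived units kg·m²/(s³·A) (exponents kg: 1, m: 2, s: -3, A: -1), so the claim is incorrect.

Answer: No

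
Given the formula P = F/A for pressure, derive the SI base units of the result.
Units of each symbol in P = F/A:
  F (force): kg·m/s²
  A (area): m²  → in the denominator, contributes 1/m²

Multiplying the contributions: [kg·m/s²] · [1/m²]
Adding exponents of each base unit: kg: 1, m: -1, s: -2
SI base units of pressure: kg/(m·s²)

Answer: kg/(m·s²)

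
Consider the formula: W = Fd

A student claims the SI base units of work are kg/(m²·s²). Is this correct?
Units of each symbol in W = Fd:
  F (force): kg·m/s²
  d (displacement): m

Multiplying the contributions: [kg·m/s²] · [m]
Adding exponents of each base unit: kg: 1, m: 2, s: -2
SI base units of work: kg·m²/s²

The claimed units kg/(m²·s²) (exponents kg: 1, m: -2, s: -2) do not match the derived units kg·m²/s² (exponents kg: 1, m: 2, s: -2), so the claim is incorrect.

Answer: No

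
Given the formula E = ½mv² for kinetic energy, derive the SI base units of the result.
Units of each symbol in E = ½mv²:
  m (mass): kg
  v (speed): m/s  → to the power 2, contributes m²/s²
  The factor ½ is dimensionless.

Multiplying the contributions: [kg] · [m²/s²]
Adding exponents of each base unit: kg: 1, m: 2, s: -2
SI base units of kinetic energy: kg·m²/s²

Answer: kg·m²/s²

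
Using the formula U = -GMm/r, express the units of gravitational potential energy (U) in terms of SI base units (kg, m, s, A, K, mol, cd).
Units of each symbol in U = -GMm/r:
  G (gravitational constant): m³/(kg·s²)
  M (mass): kg
  m (mass): kg
  r (distance): m  → in the denominator, contributes 1/m
  The minus sign does not affect the units.

Multiplying the contributions: [m³/(kg·s²)] · [kg] · [kg] · [1/m]
Adding exponents of each base unit: kg: 1, m: 2, s: -2
SI base units of gravitational potential energy: kg·m²/s²

Answer: kg·m²/s²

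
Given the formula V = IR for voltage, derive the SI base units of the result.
Units of each symbol in V = IR:
  I (current): A
  R (resistance, in ohms): kg·m²/(s³·A²)

Multiplying the contributions: [A] · [kg·m²/(s³·A²)]
Adding exponents of each base unit: kg: 1, m: 2, s: -3, A: -1
SI base units of voltage: kg·m²/(s³·A)

Answer: kg·m²/(s³·A)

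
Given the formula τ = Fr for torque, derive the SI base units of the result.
Units of each symbol in τ = Fr:
  F (force): kg·m/s²
  r (lever arm): m

Multiplying the contributions: [kg·m/s²] · [m]
Adding exponents of each base unit: kg: 1, m: 2, s: -2
SI base units of torque: kg·m²/s²

Answer: kg·m²/s²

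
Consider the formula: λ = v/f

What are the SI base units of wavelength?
Units of each symbol in λ = v/f:
  v (wave speed): m/s
  f (frequency): 1/s  → in the denominator, contributes s

Multiplying the contributions: [m/s] · [s]
Adding exponents of each base unit: m: 1
SI base units of wavelength: m

Answer: m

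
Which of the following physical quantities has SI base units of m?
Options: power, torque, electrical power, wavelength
Checking the SI base units of each option:
  power (P = W/t): kg·m²/s³  ✗
  torque (τ = Fr): kg·m²/s²  ✗
  electrical power (P = IV): kg·m²/s³  ✗
  wavelength (λ = v/f): m  ✓ matches

Only wavelength has units m.

Answer: wavelength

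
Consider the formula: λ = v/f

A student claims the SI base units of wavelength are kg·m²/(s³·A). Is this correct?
Units of each symbol in λ = v/f:
  v (wave speed): m/s
  f (frequency): 1/s  → in the denominator, contributes s

Multiplying the contributions: [m/s] · [s]
Adding exponents of each base unit: m: 1
SI base units of wavelength: m

The claimed units kg·m²/(s³·A) (exponents kg: 1, m: 2, s: -3, A: -1) do not match the derived units m (exponents m: 1), so the claim is incorrect.

Answer: No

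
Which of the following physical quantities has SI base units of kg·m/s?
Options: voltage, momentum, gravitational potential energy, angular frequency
Checking the SI base units of each option:
  voltage (V = IR): kg·m²/(s³·A)  ✗
  momentum (p = mv): kg·m/s  ✓ matches
  gravitational potential energy (U = -GMm/r): kg·m²/s²  ✗
  angular frequency (ω = 2πf): 1/s  ✗

Only momentum has units kg·m/s.

Answer: momentum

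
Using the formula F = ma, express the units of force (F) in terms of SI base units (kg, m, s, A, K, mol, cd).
Units of each symbol in F = ma:
  m (mass): kg
  a (acceleration): m/s²

Multiplying the contributions: [kg] · [m/s²]
Adding exponents of each base unit: kg: 1, m: 1, s: -2
SI base units of force: kg·m/s²

Answer: kg·m/s²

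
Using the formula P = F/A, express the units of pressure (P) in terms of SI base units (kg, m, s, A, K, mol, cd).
Units of each symbol in P = F/A:
  F (force): kg·m/s²
  A (area): m²  → in the denominator, contributes 1/m²

Multiplying the contributions: [kg·m/s²] · [1/m²]
Adding exponents of each base unit: kg: 1, m: -1, s: -2
SI base units of pressure: kg/(m·s²)

Answer: kg/(m·s²)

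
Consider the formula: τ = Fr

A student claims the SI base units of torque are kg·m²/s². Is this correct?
Units of each symbol in τ = Fr:
  F (force): kg·m/s²
  r (lever arm): m

Multiplying the contributions: [kg·m/s²] · [m]
Adding exponents of each base unit: kg: 1, m: 2, s: -2
SI base units of torque: kg·m²/s²

The claimed units kg·m²/s² match the derived units, so the claim is correct.

Answer: Yes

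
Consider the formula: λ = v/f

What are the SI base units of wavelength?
Units of each symbol in λ = v/f:
  v (wave speed): m/s
  f (frequency): 1/s  → in the denominator, contributes s

Multiplying the contributions: [m/s] · [s]
Adding exponents of each base unit: m: 1
SI base units of wavelength: m

Answer: m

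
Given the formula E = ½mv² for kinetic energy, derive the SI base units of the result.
Units of each symbol in E = ½mv²:
  m (mass): kg
  v (speed): m/s  → to the power 2, contributes m²/s²
  The factor ½ is dimensionless.

Multiplying the contributions: [kg] · [m²/s²]
Adding exponents of each base unit: kg: 1, m: 2, s: -2
SI base units of kinetic energy: kg·m²/s²

Answer: kg·m²/s²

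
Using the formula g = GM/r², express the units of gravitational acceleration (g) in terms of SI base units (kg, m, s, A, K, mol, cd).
Units of each symbol in g = GM/r²:
  G (gravitational constant): m³/(kg·s²)
  M (mass): kg
  r (distance): m  → to the power 2 in the denominator, contributes 1/m²

Multiplying the contributions: [m³/(kg·s²)] · [kg] · [1/m²]
Adding exponents of each base unit: m: 1, s: -2
SI base units of gravitational acceleration: m/s²

Answer: m/s²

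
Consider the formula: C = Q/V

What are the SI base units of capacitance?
Units of each symbol in C = Q/V:
  Q (charge, in coulombs): s·A
  V (voltage, in volts): kg·m²/(s³·A)  → in the denominator, contributes s³·A/(kg·m²)

Multiplying the contributions: [s·A] · [s³·A/(kg·m²)]
Adding exponents of each base unit: kg: -1, m: -2, s: 4, A: 2
SI base units of capacitance: s⁴·A²/(kg·m²)

Answer: s⁴·A²/(kg·m²)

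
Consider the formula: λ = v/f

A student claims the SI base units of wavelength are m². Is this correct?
Units of each symbol in λ = v/f:
  v (wave speed): m/s
  f (frequency): 1/s  → in the denominator, contributes s

Multiplying the contributions: [m/s] · [s]
Adding exponents of each base unit: m: 1
SI base units of wavelength: m

The claimed units m² (exponents m: 2) do not match the derived units m (exponents m: 1), so the claim is incorrect.

Answer: No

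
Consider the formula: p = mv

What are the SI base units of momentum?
Units of each symbol in p = mv:
  m (mass): kg
  v (velocity): m/s

Multiplying the contributions: [kg] · [m/s]
Adding exponents of each base unit: kg: 1, m: 1, s: -1
SI base units of momentum: kg·m/s

Answer: kg·m/s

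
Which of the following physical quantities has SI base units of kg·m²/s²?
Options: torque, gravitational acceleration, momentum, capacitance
Checking the SI base units of each option:
  torque (τ = Fr): kg·m²/s²  ✓ matches
  gravitational acceleration (g = GM/r²): m/s²  ✗
  momentum (p = mv): kg·m/s  ✗
  capacitance (C = Q/V): s⁴·A²/(kg·m²)  ✗

Only torque has units kg·m²/s².

Answer: torque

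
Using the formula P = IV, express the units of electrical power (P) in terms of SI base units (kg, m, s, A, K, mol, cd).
Units of each symbol in P = IV:
  I (current): A
  V (voltage, in volts): kg·m²/(s³·A)

Multiplying the contributions: [A] · [kg·m²/(s³·A)]
Adding exponents of each base unit: kg: 1, m: 2, s: -3
SI base units of electrical power: kg·m²/s³

Answer: kg·m²/s³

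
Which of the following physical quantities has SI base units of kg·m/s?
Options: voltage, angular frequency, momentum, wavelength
Checking the SI base units of each option:
  voltage (V = IR): kg·m²/(s³·A)  ✗
  angular frequency (ω = 2πf): 1/s  ✗
  momentum (p = mv): kg·m/s  ✓ matches
  wavelength (λ = v/f): m  ✗

Only momentum has units kg·m/s.

Answer: momentum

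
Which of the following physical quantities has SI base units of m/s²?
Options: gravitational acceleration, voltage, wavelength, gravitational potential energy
Checking the SI base units of each option:
  gravitational acceleration (g = GM/r²): m/s²  ✓ matches
  voltage (V = IR): kg·m²/(s³·A)  ✗
  wavelength (λ = v/f): m  ✗
  gravitational potential energy (U = -GMm/r): kg·m²/s²  ✗

Only gravitational acceleration has units m/s².

Answer: gravitational acceleration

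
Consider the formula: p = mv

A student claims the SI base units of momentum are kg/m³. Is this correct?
Units of each symbol in p = mv:
  m (mass): kg
  v (velocity): m/s

Multiplying the contributions: [kg] · [m/s]
Adding exponents of each base unit: kg: 1, m: 1, s: -1
SI base units of momentum: kg·m/s

The claimed units kg/m³ (exponents kg: 1, m: -3) do not match the derived units kg·m/s (exponents kg: 1, m: 1, s: -1), so the claim is incorrect.

Answer: No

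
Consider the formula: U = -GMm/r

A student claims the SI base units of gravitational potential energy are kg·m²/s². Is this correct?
Units of each symbol in U = -GMm/r:
  G (gravitational constant): m³/(kg·s²)
  M (mass): kg
  m (mass): kg
  r (distance): m  → in the denominator, contributes 1/m
  The minus sign does not affect the units.

Multiplying the contributions: [m³/(kg·s²)] · [kg] · [kg] · [1/m]
Adding exponents of each base unit: kg: 1, m: 2, s: -2
SI base units of gravitational potential energy: kg·m²/s²

The claimed units kg·m²/s² match the derived units, so the claim is correct.

Answer: Yes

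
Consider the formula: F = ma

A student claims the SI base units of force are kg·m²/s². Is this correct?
Units of each symbol in F = ma:
  m (mass): kg
  a (acceleration): m/s²

Multiplying the contributions: [kg] · [m/s²]
Adding exponents of each base unit: kg: 1, m: 1, s: -2
SI base units of force: kg·m/s²

The claimed units kg·m²/s² (exponents kg: 1, m: 2, s: -2) do not match the derived units kg·m/s² (exponents kg: 1, m: 1, s: -2), so the claim is incorrect.

Answer: No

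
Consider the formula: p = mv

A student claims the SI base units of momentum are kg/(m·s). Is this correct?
Units of each symbol in p = mv:
  m (mass): kg
  v (velocity): m/s

Multiplying the contributions: [kg] · [m/s]
Adding exponents of each base unit: kg: 1, m: 1, s: -1
SI base units of momentum: kg·m/s

The claimed units kg/(m·s) (exponents kg: 1, m: -1, s: -1) do not match the derived units kg·m/s (exponents kg: 1, m: 1, s: -1), so the claim is incorrect.

Answer: No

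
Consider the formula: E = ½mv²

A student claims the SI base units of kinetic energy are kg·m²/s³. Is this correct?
Units of each symbol in E = ½mv²:
  m (mass): kg
  v (speed): m/s  → to the power 2, contributes m²/s²
  The factor ½ is dimensionless.

Multiplying the contributions: [kg] · [m²/s²]
Adding exponents of each base unit: kg: 1, m: 2, s: -2
SI base units of kinetic energy: kg·m²/s²

The claimed units kg·m²/s³ (exponents kg: 1, m: 2, s: -3) do not match the derived units kg·m²/s² (exponents kg: 1, m: 2, s: -2), so the claim is incorrect.

Answer: No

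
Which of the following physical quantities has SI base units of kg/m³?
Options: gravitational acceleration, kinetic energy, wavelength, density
Checking the SI base units of each option:
  gravitational acceleration (g = GM/r²): m/s²  ✗
  kinetic energy (E = ½mv²): kg·m²/s²  ✗
  wavelength (λ = v/f): m  ✗
  density (ρ = m/V): kg/m³  ✓ matches

Only density has units kg/m³.

Answer: density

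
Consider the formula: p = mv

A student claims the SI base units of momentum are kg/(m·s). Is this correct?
Units of each symbol in p = mv:
  m (mass): kg
  v (velocity): m/s

Multiplying the contributions: [kg] · [m/s]
Adding exponents of each base unit: kg: 1, m: 1, s: -1
SI base units of momentum: kg·m/s

The claimed units kg/(m·s) (exponents kg: 1, m: -1, s: -1) do not match the derived units kg·m/s (exponents kg: 1, m: 1, s: -1), so the claim is incorrect.

Answer: No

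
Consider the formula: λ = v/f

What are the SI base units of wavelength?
Units of each symbol in λ = v/f:
  v (wave speed): m/s
  f (frequency): 1/s  → in the denominator, contributes s

Multiplying the contributions: [m/s] · [s]
Adding exponents of each base unit: m: 1
SI base units of wavelength: m

Answer: m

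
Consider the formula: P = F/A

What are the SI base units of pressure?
Units of each symbol in P = F/A:
  F (force): kg·m/s²
  A (area): m²  → in the denominator, contributes 1/m²

Multiplying the contributions: [kg·m/s²] · [1/m²]
Adding exponents of each base unit: kg: 1, m: -1, s: -2
SI base units of pressure: kg/(m·s²)

Answer: kg/(m·s²)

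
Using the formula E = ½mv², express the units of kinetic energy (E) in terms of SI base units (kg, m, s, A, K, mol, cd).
Units of each symbol in E = ½mv²:
  m (mass): kg
  v (speed): m/s  → to the power 2, contributes m²/s²
  The factor ½ is dimensionless.

Multiplying the contributions: [kg] · [m²/s²]
Adding exponents of each base unit: kg: 1, m: 2, s: -2
SI base units of kinetic energy: kg·m²/s²

Answer: kg·m²/s²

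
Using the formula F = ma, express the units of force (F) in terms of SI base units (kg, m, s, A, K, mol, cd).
Units of each symbol in F = ma:
  m (mass): kg
  a (acceleration): m/s²

Multiplying the contributions: [kg] · [m/s²]
Adding exponents of each base unit: kg: 1, m: 1, s: -2
SI base units of force: kg·m/s²

Answer: kg·m/s²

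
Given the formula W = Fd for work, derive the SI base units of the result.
Units of each symbol in W = Fd:
  F (force): kg·m/s²
  d (displacement): m

Multiplying the contributions: [kg·m/s²] · [m]
Adding exponents of each base unit: kg: 1, m: 2, s: -2
SI base units of work: kg·m²/s²

Answer: kg·m²/s²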